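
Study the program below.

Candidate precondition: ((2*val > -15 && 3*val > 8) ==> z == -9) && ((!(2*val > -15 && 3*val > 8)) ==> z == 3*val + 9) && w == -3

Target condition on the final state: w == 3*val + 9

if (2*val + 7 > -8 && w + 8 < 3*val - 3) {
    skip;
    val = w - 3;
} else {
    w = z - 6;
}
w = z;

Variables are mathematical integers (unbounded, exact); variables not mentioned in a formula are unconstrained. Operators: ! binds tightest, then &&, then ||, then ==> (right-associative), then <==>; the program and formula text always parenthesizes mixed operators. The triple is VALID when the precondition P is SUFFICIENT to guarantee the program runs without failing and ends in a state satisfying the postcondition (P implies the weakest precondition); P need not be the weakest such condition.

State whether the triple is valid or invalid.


Working backward. After the program, w == 3*val + 9 must hold.
Before w := z: z == 3*val + 9
Then branch requires z == 3*w; else branch requires z == 3*val + 9.
Before the if: ((2*val > -15 && w < 3*val - 11) ==> z == 3*w) && ((!(2*val > -15 && w < 3*val - 11)) ==> z == 3*val + 9)
The weakest precondition is ((2*val > -15 && w < 3*val - 11) ==> z == 3*w) && ((!(2*val > -15 && w < 3*val - 11)) ==> z == 3*val + 9).
Check whether ((2*val > -15 && 3*val > 8) ==> z == -9) && ((!(2*val > -15 && 3*val > 8)) ==> z == 3*val + 9) && w == -3 implies it.
Every state satisfying the precondition satisfies the weakest precondition: the implication holds.
Answer: valid


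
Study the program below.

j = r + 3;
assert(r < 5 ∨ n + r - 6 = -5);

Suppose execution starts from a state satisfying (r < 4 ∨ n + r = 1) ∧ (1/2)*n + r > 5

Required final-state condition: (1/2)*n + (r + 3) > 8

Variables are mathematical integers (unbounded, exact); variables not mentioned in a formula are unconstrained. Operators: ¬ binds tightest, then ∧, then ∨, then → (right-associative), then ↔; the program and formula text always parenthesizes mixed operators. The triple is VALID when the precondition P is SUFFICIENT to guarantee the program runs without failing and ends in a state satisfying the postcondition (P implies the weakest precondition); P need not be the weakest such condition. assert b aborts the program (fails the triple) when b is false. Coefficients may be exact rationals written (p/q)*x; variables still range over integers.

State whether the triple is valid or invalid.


Working backward. After the program, the postcondition (1/2)*n + (r + 3) > 8 must hold; in canonical form it is (1/2)*n + r > 5.
Before assert r < 5 ∨ n + r - 6 = -5: (r < 5 ∨ n + r = 1) ∧ (1/2)*n + r > 5
Before j := r + 3: (r < 5 ∨ n + r = 1) ∧ (1/2)*n + r > 5
The weakest precondition is (r < 5 ∨ n + r = 1) ∧ (1/2)*n + r > 5.
Check whether (r < 4 ∨ n + r = 1) ∧ (1/2)*n + r > 5 implies it.
Every state satisfying the precondition satisfies the weakest precondition: the implication holds.
Answer: valid


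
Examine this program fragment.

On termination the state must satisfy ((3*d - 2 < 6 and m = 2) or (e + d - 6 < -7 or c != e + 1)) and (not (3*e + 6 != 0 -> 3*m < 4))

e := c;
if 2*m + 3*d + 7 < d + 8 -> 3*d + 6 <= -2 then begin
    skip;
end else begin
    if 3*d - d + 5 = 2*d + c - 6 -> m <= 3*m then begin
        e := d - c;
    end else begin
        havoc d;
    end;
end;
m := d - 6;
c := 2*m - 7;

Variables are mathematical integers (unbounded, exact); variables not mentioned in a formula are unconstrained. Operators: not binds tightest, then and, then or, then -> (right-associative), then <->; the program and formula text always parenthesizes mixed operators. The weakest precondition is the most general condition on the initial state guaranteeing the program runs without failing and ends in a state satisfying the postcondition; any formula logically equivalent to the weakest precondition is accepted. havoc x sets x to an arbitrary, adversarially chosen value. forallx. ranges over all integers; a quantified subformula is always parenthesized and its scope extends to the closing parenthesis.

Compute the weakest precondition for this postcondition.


Working backward. After the program, the postcondition ((3*d - 2 < 6 and m = 2) or (e + d - 6 < -7 or c != e + 1)) and (not (3*e + 6 != 0 -> 3*m < 4)) must hold; in canonical form it is ((3*d < 8 and m = 2) or d + e < -1 or c != e + 1) and (not (3*e != -6 -> 3*m < 4)).
Before c := 2*m - 7: ((3*d < 8 and m = 2) or d + e < -1 or 2*m != e + 8) and (not (3*e != -6 -> 3*m < 4))
Before m := d - 6: ((3*d < 8 and d = 8) or d + e < -1 or 2*d != e + 20) and (not (3*e != -6 -> 3*d < 22))
Then branch requires ((3*d < 8 and d = 8) or d + e < -1 or 2*d != e + 20) and (not (3*e != -6 -> 3*d < 22)); else branch requires ((c = 11 -> 2*m >= 0) -> (((3*d < 8 and d = 8) or 2*d < c - 1 or c + d != 20) and (not (3*d != 3*c - 6 -> 3*d < 22)))) and ((not (c = 11 -> 2*m >= 0)) -> (forall d_1. (((3*d_1 < 8 and d_1 = 8) or d_1 + e < -1 or 2*d_1 != e + 20) and (not (3*e != -6 -> 3*d_1 < 22))))).
Before the if: ((2*d + 2*m < 1 -> 3*d <= -8) -> (((3*d < 8 and d = 8) or d + e < -1 or 2*d != e + 20) and (not (3*e != -6 -> 3*d < 22)))) and ((not (2*d + 2*m < 1 -> 3*d <= -8)) -> (((c = 11 -> 2*m >= 0) -> (((3*d < 8 and d = 8) or 2*d < c - 1 or c + d != 20) and (not (3*d != 3*c - 6 -> 3*d < 22)))) and ((not (c = 11 -> 2*m >= 0)) -> (forall d_1. (((3*d_1 < 8 and d_1 = 8) or d_1 + e < -1 or 2*d_1 != e + 20) and (not (3*e != -6 -> 3*d_1 < 22)))))))
Before e := c: ((2*d + 2*m < 1 -> 3*d <= -8) -> (((3*d < 8 and d = 8) or c + d < -1 or 2*d != c + 20) and (not (3*c != -6 -> 3*d < 22)))) and ((not (2*d + 2*m < 1 -> 3*d <= -8)) -> (((c = 11 -> 2*m >= 0) -> (((3*d < 8 and d = 8) or 2*d < c - 1 or c + d != 20) and (not (3*d != 3*c - 6 -> 3*d < 22)))) and ((not (c = 11 -> 2*m >= 0)) -> (forall d_1. (((3*d_1 < 8 and d_1 = 8) or c + d_1 < -1 or 2*d_1 != c + 20) and (not (3*c != -6 -> 3*d_1 < 22)))))))
Answer: WP = ((2*d + 2*m < 1 -> 3*d <= -8) -> (((3*d < 8 and d = 8) or c + d < -1 or 2*d != c + 20) and (not (3*c != -6 -> 3*d < 22)))) and ((not (2*d + 2*m < 1 -> 3*d <= -8)) -> (((c = 11 -> 2*m >= 0) -> (((3*d < 8 and d = 8) or 2*d < c - 1 or c + d != 20) and (not (3*d != 3*c - 6 -> 3*d < 22)))) and ((not (c = 11 -> 2*m >= 0)) -> (forall d_1. (((3*d_1 < 8 and d_1 = 8) or c + d_1 < -1 or 2*d_1 != c + 20) and (not (3*c != -6 -> 3*d_1 < 22)))))))


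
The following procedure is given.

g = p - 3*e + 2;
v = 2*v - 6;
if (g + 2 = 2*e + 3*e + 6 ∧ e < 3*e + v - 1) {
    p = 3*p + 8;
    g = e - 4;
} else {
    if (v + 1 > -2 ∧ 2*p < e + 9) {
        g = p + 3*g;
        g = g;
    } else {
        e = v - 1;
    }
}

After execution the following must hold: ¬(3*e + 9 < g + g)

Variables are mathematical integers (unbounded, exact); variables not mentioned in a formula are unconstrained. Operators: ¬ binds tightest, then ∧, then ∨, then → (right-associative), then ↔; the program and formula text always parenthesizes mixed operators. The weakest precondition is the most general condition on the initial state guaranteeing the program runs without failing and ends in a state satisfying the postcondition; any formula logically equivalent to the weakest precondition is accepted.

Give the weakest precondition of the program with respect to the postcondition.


Working backward. After the program, the postcondition ¬(3*e + 9 < g + g) must hold; in canonical form it is ¬(3*e < 2*g - 9).
Then branch requires ¬(e < -17); else branch requires ((v > -3 ∧ 2*p < e + 9) → (¬(3*e < 6*g + 2*p - 9))) ∧ ((¬(v > -3 ∧ 2*p < e + 9)) → (¬(3*v < 2*g - 6))).
Before the if: ((g = 5*e + 4 ∧ 2*e + v > 1) → (¬(e < -17))) ∧ ((¬(g = 5*e + 4 ∧ 2*e + v > 1)) → (((v > -3 ∧ 2*p < e + 9) → (¬(3*e < 6*g + 2*p - 9))) ∧ ((¬(v > -3 ∧ 2*p < e + 9)) → (¬(3*v < 2*g - 6)))))
Before v := 2*v - 6: ((g = 5*e + 4 ∧ 2*e + 2*v > 7) → (¬(e < -17))) ∧ ((¬(g = 5*e + 4 ∧ 2*e + 2*v > 7)) → (((2*v > 3 ∧ 2*p < e + 9) → (¬(3*e < 6*g + 2*p - 9))) ∧ ((¬(2*v > 3 ∧ 2*p < e + 9)) → (¬(6*v < 2*g + 12)))))
Before g := p - 3*e + 2: ((p = 8*e + 2 ∧ 2*e + 2*v > 7) → (¬(e < -17))) ∧ ((¬(p = 8*e + 2 ∧ 2*e + 2*v > 7)) → (((2*v > 3 ∧ 2*p < e + 9) → (¬(21*e < 8*p + 3))) ∧ ((¬(2*v > 3 ∧ 2*p < e + 9)) → (¬(6*e + 6*v < 2*p + 16)))))
Answer: WP = ((p = 8*e + 2 ∧ 2*e + 2*v > 7) → (¬(e < -17))) ∧ ((¬(p = 8*e + 2 ∧ 2*e + 2*v > 7)) → (((2*v > 3 ∧ 2*p < e + 9) → (¬(21*e < 8*p + 3))) ∧ ((¬(2*v > 3 ∧ 2*p < e + 9)) → (¬(6*e + 6*v < 2*p + 16)))))


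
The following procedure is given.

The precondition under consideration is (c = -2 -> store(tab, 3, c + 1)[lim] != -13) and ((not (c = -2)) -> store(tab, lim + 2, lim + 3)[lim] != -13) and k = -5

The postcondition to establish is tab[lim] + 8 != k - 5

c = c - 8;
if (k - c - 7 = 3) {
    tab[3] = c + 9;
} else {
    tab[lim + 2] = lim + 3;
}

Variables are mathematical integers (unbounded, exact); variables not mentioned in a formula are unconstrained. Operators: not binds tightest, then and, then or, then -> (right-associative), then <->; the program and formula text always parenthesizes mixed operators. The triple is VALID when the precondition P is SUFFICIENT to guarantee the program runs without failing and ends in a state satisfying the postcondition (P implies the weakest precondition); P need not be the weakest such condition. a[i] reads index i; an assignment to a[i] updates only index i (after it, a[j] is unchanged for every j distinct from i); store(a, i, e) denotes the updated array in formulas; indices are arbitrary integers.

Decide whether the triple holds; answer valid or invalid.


Working backward. After the program, the postcondition tab[lim] + 8 != k - 5 must hold; in canonical form it is tab[lim] != k - 13.
Then branch requires store(tab, 3, c + 9)[lim] != k - 13; else branch requires store(tab, lim + 2, lim + 3)[lim] != k - 13.
Before the if: (k = c + 10 -> store(tab, 3, c + 9)[lim] != k - 13) and ((not (k = c + 10)) -> store(tab, lim + 2, lim + 3)[lim] != k - 13)
Before c := c - 8: (k = c + 2 -> store(tab, 3, c + 1)[lim] != k - 13) and ((not (k = c + 2)) -> store(tab, lim + 2, lim + 3)[lim] != k - 13)
The weakest precondition is (k = c + 2 -> store(tab, 3, c + 1)[lim] != k - 13) and ((not (k = c + 2)) -> store(tab, lim + 2, lim + 3)[lim] != k - 13).
Check whether (c = -2 -> store(tab, 3, c + 1)[lim] != -13) and ((not (c = -2)) -> store(tab, lim + 2, lim + 3)[lim] != -13) and k = -5 implies it.
Countermodel: at the initial state c = 2, k = -5, lim = 5, tab = {[3] = 4, [5] = -18, [7] = 4, elsewhere 4}, the precondition holds but the weakest precondition fails.
Answer: invalid


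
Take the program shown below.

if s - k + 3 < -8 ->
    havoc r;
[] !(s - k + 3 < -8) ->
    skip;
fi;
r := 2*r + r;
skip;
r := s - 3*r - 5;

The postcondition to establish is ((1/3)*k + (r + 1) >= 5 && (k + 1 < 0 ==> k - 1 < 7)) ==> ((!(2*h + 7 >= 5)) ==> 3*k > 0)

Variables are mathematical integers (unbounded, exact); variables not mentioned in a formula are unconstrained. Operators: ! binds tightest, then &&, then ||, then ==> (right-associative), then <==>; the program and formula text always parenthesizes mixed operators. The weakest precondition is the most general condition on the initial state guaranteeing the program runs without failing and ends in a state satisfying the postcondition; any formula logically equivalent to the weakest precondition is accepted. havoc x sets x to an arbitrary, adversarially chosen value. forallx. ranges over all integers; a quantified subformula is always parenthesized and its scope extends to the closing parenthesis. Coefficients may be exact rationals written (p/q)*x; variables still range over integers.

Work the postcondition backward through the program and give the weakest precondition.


Working backward. After the program, the postcondition ((1/3)*k + (r + 1) >= 5 && (k + 1 < 0 ==> k - 1 < 7)) ==> ((!(2*h + 7 >= 5)) ==> 3*k > 0) must hold; in canonical form it is ((1/3)*k + r >= 4 && (k < -1 ==> k < 8)) ==> ((!(2*h >= -2)) ==> 3*k > 0).
Before r := s - 3*r - 5: ((1/3)*k + s >= 3*r + 9 && (k < -1 ==> k < 8)) ==> ((!(2*h >= -2)) ==> 3*k > 0)
Before skip: ((1/3)*k + s >= 3*r + 9 && (k < -1 ==> k < 8)) ==> ((!(2*h >= -2)) ==> 3*k > 0)
Before r := 2*r + r: ((1/3)*k + s >= 9*r + 9 && (k < -1 ==> k < 8)) ==> ((!(2*h >= -2)) ==> 3*k > 0)
Then branch requires forall r_1. (((1/3)*k + s >= 9*r_1 + 9 && (k < -1 ==> k < 8)) ==> ((!(2*h >= -2)) ==> 3*k > 0)); else branch requires ((1/3)*k + s >= 9*r + 9 && (k < -1 ==> k < 8)) ==> ((!(2*h >= -2)) ==> 3*k > 0).
Before the if: (s < k - 11 ==> (forall r_1. (((1/3)*k + s >= 9*r_1 + 9 && (k < -1 ==> k < 8)) ==> ((!(2*h >= -2)) ==> 3*k > 0)))) && ((!(s < k - 11)) ==> (((1/3)*k + s >= 9*r + 9 && (k < -1 ==> k < 8)) ==> ((!(2*h >= -2)) ==> 3*k > 0)))
Answer: WP = (s < k - 11 ==> (forall r_1. (((1/3)*k + s >= 9*r_1 + 9 && (k < -1 ==> k < 8)) ==> ((!(2*h >= -2)) ==> 3*k > 0)))) && ((!(s < k - 11)) ==> (((1/3)*k + s >= 9*r + 9 && (k < -1 ==> k < 8)) ==> ((!(2*h >= -2)) ==> 3*k > 0)))


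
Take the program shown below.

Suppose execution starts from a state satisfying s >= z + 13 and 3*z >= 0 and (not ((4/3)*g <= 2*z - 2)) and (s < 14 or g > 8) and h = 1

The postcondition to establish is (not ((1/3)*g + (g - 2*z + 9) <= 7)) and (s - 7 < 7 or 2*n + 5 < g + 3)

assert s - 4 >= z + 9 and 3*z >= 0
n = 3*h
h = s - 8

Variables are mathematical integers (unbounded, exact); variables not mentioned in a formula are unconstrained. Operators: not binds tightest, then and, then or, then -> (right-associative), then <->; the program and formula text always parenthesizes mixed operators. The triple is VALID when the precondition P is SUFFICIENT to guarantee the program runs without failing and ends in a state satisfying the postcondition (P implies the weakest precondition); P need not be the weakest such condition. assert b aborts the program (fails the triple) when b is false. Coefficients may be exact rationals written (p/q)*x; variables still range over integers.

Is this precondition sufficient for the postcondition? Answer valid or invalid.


Working backward. After the program, the postcondition (not ((1/3)*g + (g - 2*z + 9) <= 7)) and (s - 7 < 7 or 2*n + 5 < g + 3) must hold; in canonical form it is (not ((4/3)*g <= 2*z - 2)) and (s < 14 or 2*n < g - 2).
Before h := s - 8: (not ((4/3)*g <= 2*z - 2)) and (s < 14 or 2*n < g - 2)
Before n := 3*h: (not ((4/3)*g <= 2*z - 2)) and (s < 14 or 6*h < g - 2)
Before assert s - 4 >= z + 9 and 3*z >= 0: s >= z + 13 and 3*z >= 0 and (not ((4/3)*g <= 2*z - 2)) and (s < 14 or 6*h < g - 2)
The weakest precondition is s >= z + 13 and 3*z >= 0 and (not ((4/3)*g <= 2*z - 2)) and (s < 14 or 6*h < g - 2).
Check whether s >= z + 13 and 3*z >= 0 and (not ((4/3)*g <= 2*z - 2)) and (s < 14 or g > 8) and h = 1 implies it.
Every state satisfying the precondition satisfies the weakest precondition: the implication holds.
Answer: valid


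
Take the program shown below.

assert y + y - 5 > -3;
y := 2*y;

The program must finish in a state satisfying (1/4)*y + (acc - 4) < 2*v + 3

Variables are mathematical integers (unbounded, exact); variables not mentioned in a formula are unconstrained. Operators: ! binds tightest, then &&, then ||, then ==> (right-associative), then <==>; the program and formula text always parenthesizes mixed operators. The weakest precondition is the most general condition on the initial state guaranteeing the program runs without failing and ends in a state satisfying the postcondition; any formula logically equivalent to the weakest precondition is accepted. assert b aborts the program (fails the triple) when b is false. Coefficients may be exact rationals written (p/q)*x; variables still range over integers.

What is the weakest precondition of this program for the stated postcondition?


Working backward. After the program, the postcondition (1/4)*y + (acc - 4) < 2*v + 3 must hold; in canonical form it is acc + (1/4)*y < 2*v + 7.
Before y := 2*y: acc + (1/2)*y < 2*v + 7
Before assert y + y - 5 > -3: 2*y > 2 && acc + (1/2)*y < 2*v + 7
Answer: WP = 2*y > 2 && acc + (1/2)*y < 2*v + 7


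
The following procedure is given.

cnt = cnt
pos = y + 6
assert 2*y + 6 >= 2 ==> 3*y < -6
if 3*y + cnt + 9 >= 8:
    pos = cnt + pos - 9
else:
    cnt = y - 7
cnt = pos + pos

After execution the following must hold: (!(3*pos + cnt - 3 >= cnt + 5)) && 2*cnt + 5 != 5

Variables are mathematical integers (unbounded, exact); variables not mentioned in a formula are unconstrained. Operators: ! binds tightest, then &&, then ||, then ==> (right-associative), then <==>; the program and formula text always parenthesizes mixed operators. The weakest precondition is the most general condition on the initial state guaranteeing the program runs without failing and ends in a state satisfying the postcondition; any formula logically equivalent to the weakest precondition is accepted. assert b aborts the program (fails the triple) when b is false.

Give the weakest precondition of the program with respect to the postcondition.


Working backward. After the program, the postcondition (!(3*pos + cnt - 3 >= cnt + 5)) && 2*cnt + 5 != 5 must hold; in canonical form it is (!(3*pos >= 8)) && 2*cnt != 0.
Before cnt := pos + pos: (!(3*pos >= 8)) && 4*pos != 0
Then branch requires (!(3*cnt + 3*pos >= 35)) && 4*cnt + 4*pos != 36; else branch requires (!(3*pos >= 8)) && 4*pos != 0.
Before the if: (cnt + 3*y >= -1 ==> ((!(3*cnt + 3*pos >= 35)) && 4*cnt + 4*pos != 36)) && ((!(cnt + 3*y >= -1)) ==> ((!(3*pos >= 8)) && 4*pos != 0))
Before assert 2*y + 6 >= 2 ==> 3*y < -6: (2*y >= -4 ==> 3*y < -6) && (cnt + 3*y >= -1 ==> ((!(3*cnt + 3*pos >= 35)) && 4*cnt + 4*pos != 36)) && ((!(cnt + 3*y >= -1)) ==> ((!(3*pos >= 8)) && 4*pos != 0))
Before pos := y + 6: (2*y >= -4 ==> 3*y < -6) && (cnt + 3*y >= -1 ==> ((!(3*cnt + 3*y >= 17)) && 4*cnt + 4*y != 12)) && ((!(cnt + 3*y >= -1)) ==> ((!(3*y >= -10)) && 4*y != -24))
Before cnt := cnt: (2*y >= -4 ==> 3*y < -6) && (cnt + 3*y >= -1 ==> ((!(3*cnt + 3*y >= 17)) && 4*cnt + 4*y != 12)) && ((!(cnt + 3*y >= -1)) ==> ((!(3*y >= -10)) && 4*y != -24))
Answer: WP = (2*y >= -4 ==> 3*y < -6) && (cnt + 3*y >= -1 ==> ((!(3*cnt + 3*y >= 17)) && 4*cnt + 4*y != 12)) && ((!(cnt + 3*y >= -1)) ==> ((!(3*y >= -10)) && 4*y != -24))


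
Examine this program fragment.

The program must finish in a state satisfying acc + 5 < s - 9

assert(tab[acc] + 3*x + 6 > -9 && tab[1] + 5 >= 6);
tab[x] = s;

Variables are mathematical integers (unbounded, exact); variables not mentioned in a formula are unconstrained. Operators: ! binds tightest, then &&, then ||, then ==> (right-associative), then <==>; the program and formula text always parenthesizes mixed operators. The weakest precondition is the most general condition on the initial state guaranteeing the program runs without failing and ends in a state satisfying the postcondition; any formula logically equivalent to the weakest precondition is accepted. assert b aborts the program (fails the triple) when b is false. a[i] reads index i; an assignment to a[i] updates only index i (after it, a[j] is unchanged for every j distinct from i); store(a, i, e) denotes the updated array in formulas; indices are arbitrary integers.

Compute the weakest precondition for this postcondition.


Working backward. After the program, the postcondition acc + 5 < s - 9 must hold; in canonical form it is acc < s - 14.
Before tab[x] := s: acc < s - 14
Before assert tab[acc] + 3*x + 6 > -9 && tab[1] + 5 >= 6: tab[acc] + 3*x > -15 && tab[1] >= 1 && acc < s - 14
Answer: WP = tab[acc] + 3*x > -15 && tab[1] >= 1 && acc < s - 14


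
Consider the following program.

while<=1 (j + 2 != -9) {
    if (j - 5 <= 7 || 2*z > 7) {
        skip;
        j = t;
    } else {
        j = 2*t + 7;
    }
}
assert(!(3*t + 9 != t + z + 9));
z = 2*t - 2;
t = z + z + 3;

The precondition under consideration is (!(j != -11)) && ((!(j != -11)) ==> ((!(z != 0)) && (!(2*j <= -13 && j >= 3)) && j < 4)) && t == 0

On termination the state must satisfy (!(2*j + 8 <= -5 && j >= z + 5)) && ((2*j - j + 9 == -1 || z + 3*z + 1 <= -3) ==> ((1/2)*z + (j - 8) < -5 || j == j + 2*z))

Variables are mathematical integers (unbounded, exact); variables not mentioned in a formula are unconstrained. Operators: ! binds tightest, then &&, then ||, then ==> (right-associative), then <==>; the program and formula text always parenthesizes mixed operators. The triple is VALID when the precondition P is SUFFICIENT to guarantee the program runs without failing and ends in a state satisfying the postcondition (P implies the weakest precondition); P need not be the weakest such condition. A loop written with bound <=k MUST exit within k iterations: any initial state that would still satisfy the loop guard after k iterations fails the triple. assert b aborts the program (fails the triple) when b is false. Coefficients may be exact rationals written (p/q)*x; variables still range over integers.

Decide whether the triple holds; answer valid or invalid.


Working backward. After the program, the postcondition (!(2*j + 8 <= -5 && j >= z + 5)) && ((2*j - j + 9 == -1 || z + 3*z + 1 <= -3) ==> ((1/2)*z + (j - 8) < -5 || j == j + 2*z)) must hold; in canonical form it is (!(2*j <= -13 && j >= z + 5)) && ((j == -10 || 4*z <= -4) ==> (j + (1/2)*z < 3 || 2*z == 0)).
Before t := z + z + 3: (!(2*j <= -13 && j >= z + 5)) && ((j == -10 || 4*z <= -4) ==> (j + (1/2)*z < 3 || 2*z == 0))
Before z := 2*t - 2: (!(2*j <= -13 && j >= 2*t + 3)) && ((j == -10 || 8*t <= 4) ==> (j + t < 4 || 4*t == 4))
Before assert !(3*t + 9 != t + z + 9): (!(2*t != z)) && (!(2*j <= -13 && j >= 2*t + 3)) && ((j == -10 || 8*t <= 4) ==> (j + t < 4 || 4*t == 4))
Before the loop (bound <=1), unroll the exhaustion recursion (WP_0 = exit-now case; WP_j = one more guarded iteration, up to j = 1):
  WP_0: (!(j != -11)) && (!(2*t != z)) && (!(2*j <= -13 && j >= 2*t + 3)) && ((j == -10 || 8*t <= 4) ==> (j + t < 4 || 4*t == 4))
  WP_1: (j != -11 ==> (((j <= 12 || 2*z > 7) ==> ((!(t != -11)) && (!(2*t != z)) && (!(2*t <= -13 && t <= -3)) && ((t == -10 || 8*t <= 4) ==> (2*t < 4 || 4*t == 4)))) && ((!(j <= 12 || 2*z > 7)) ==> ((!(2*t != -18)) && (!(2*t != z)) && (!(4*t <= -27)) && ((2*t == -17 || 8*t <= 4) ==> (3*t < -3 || 4*t == 4)))))) && ((!(j != -11)) ==> ((!(2*t != z)) && (!(2*j <= -13 && j >= 2*t + 3)) && ((j == -10 || 8*t <= 4) ==> (j + t < 4 || 4*t == 4))))
So before the loop: (j != -11 ==> (((j <= 12 || 2*z > 7) ==> ((!(t != -11)) && (!(2*t != z)) && (!(2*t <= -13 && t <= -3)) && ((t == -10 || 8*t <= 4) ==> (2*t < 4 || 4*t == 4)))) && ((!(j <= 12 || 2*z > 7)) ==> ((!(2*t != -18)) && (!(2*t != z)) && (!(4*t <= -27)) && ((2*t == -17 || 8*t <= 4) ==> (3*t < -3 || 4*t == 4)))))) && ((!(j != -11)) ==> ((!(2*t != z)) && (!(2*j <= -13 && j >= 2*t + 3)) && ((j == -10 || 8*t <= 4) ==> (j + t < 4 || 4*t == 4))))
The weakest precondition is (j != -11 ==> (((j <= 12 || 2*z > 7) ==> ((!(t != -11)) && (!(2*t != z)) && (!(2*t <= -13 && t <= -3)) && ((t == -10 || 8*t <= 4) ==> (2*t < 4 || 4*t == 4)))) && ((!(j <= 12 || 2*z > 7)) ==> ((!(2*t != -18)) && (!(2*t != z)) && (!(4*t <= -27)) && ((2*t == -17 || 8*t <= 4) ==> (3*t < -3 || 4*t == 4)))))) && ((!(j != -11)) ==> ((!(2*t != z)) && (!(2*j <= -13 && j >= 2*t + 3)) && ((j == -10 || 8*t <= 4) ==> (j + t < 4 || 4*t == 4)))).
Check whether (!(j != -11)) && ((!(j != -11)) ==> ((!(z != 0)) && (!(2*j <= -13 && j >= 3)) && j < 4)) && t == 0 implies it.
Every state satisfying the precondition satisfies the weakest precondition: the implication holds.
Answer: valid


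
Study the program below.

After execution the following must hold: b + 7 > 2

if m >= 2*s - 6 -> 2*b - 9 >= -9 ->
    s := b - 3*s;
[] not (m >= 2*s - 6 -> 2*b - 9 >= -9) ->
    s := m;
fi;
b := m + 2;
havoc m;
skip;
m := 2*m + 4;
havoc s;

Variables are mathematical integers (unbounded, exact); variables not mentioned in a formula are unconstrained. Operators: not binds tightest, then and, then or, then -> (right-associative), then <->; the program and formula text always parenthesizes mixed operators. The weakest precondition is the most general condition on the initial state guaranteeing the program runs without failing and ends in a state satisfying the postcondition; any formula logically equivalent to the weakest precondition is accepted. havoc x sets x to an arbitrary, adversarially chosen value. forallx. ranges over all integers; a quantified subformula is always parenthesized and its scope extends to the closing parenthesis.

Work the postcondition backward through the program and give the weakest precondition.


Working backward. After the program, the postcondition b + 7 > 2 must hold; in canonical form it is b > -5.
Before havoc s: b > -5
Before m := 2*m + 4: b > -5
Before skip: b > -5
Before havoc m: b > -5
Before b := m + 2: m > -7
Then branch requires m > -7; else branch requires m > -7.
Before the if: ((m >= 2*s - 6 -> 2*b >= 0) -> m > -7) and ((not (m >= 2*s - 6 -> 2*b >= 0)) -> m > -7)
Answer: WP = ((m >= 2*s - 6 -> 2*b >= 0) -> m > -7) and ((not (m >= 2*s - 6 -> 2*b >= 0)) -> m > -7)


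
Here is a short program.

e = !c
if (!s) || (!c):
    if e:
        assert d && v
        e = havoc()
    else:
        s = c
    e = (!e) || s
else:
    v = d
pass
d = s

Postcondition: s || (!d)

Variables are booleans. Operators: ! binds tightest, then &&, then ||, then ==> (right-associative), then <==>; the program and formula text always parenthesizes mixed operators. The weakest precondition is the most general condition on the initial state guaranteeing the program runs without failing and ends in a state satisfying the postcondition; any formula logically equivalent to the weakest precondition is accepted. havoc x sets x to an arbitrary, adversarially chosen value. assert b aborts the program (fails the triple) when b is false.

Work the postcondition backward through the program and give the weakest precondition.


Working backward. After the program, s || (!d) must hold.
Before d := s: true
Before skip: true
Then branch requires e ==> (d && v); else branch requires true.
Before the if: ((!s) || (!c)) ==> (e ==> (d && v))
Before e := !c: ((!s) || (!c)) ==> ((!c) ==> (d && v))
Answer: WP = ((!s) || (!c)) ==> ((!c) ==> (d && v))


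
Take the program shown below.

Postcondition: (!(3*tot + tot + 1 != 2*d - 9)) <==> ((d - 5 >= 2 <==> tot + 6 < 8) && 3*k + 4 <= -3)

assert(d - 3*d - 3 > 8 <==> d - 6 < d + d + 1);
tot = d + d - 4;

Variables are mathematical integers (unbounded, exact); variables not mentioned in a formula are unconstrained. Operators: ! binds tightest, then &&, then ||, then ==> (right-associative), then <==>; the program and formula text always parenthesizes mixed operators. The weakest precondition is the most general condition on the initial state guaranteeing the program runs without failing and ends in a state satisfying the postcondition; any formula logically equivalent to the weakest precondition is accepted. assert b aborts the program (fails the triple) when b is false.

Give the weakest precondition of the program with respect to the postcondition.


Working backward. After the program, the postcondition (!(3*tot + tot + 1 != 2*d - 9)) <==> ((d - 5 >= 2 <==> tot + 6 < 8) && 3*k + 4 <= -3) must hold; in canonical form it is (!(4*tot != 2*d - 10)) <==> ((d >= 7 <==> tot < 2) && 3*k <= -7).
Before tot := d + d - 4: (!(6*d != 6)) <==> ((d >= 7 <==> 2*d < 6) && 3*k <= -7)
Before assert d - 3*d - 3 > 8 <==> d - 6 < d + d + 1: (2*d < -11 <==> d > -7) && ((!(6*d != 6)) <==> ((d >= 7 <==> 2*d < 6) && 3*k <= -7))
Answer: WP = (2*d < -11 <==> d > -7) && ((!(6*d != 6)) <==> ((d >= 7 <==> 2*d < 6) && 3*k <= -7))


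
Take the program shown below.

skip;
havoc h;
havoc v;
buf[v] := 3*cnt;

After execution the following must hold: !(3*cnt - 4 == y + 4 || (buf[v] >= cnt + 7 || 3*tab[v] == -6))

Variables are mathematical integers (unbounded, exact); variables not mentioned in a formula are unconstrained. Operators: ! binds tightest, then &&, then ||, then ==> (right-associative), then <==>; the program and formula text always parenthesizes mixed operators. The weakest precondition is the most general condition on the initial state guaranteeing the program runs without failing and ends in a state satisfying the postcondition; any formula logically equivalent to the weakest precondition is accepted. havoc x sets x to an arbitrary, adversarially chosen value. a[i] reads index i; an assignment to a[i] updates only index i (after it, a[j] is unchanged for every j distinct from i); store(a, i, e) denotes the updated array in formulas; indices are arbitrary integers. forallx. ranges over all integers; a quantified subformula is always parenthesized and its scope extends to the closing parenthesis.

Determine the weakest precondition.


Working backward. After the program, the postcondition !(3*cnt - 4 == y + 4 || (buf[v] >= cnt + 7 || 3*tab[v] == -6)) must hold; in canonical form it is !(3*cnt == y + 8 || buf[v] >= cnt + 7 || 3*tab[v] == -6).
Before buf[v] := 3*cnt: !(3*cnt == y + 8 || store(buf, v, 3*cnt)[v] >= cnt + 7 || 3*tab[v] == -6)
Before havoc v: forall v_1. (!(3*cnt == y + 8 || store(buf, v_1, 3*cnt)[v_1] >= cnt + 7 || 3*tab[v_1] == -6))
Before havoc h: forall v_1. (!(3*cnt == y + 8 || store(buf, v_1, 3*cnt)[v_1] >= cnt + 7 || 3*tab[v_1] == -6))
Before skip: forall v_1. (!(3*cnt == y + 8 || store(buf, v_1, 3*cnt)[v_1] >= cnt + 7 || 3*tab[v_1] == -6))
Answer: WP = forall v_1. (!(3*cnt == y + 8 || store(buf, v_1, 3*cnt)[v_1] >= cnt + 7 || 3*tab[v_1] == -6))


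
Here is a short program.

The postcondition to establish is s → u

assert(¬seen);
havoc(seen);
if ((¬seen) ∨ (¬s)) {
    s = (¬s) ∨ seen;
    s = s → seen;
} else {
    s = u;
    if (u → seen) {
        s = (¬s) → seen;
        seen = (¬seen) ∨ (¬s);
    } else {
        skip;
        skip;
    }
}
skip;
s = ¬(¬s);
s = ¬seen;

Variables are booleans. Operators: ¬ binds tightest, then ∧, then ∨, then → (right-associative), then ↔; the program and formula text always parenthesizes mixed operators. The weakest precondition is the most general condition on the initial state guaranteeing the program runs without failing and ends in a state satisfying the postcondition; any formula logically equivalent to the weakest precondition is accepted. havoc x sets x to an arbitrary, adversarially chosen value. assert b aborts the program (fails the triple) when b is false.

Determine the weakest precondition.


Working backward. After the program, s → u must hold.
Before s := ¬seen: (¬seen) → u
Before s := ¬(¬s): (¬seen) → u
Before skip: (¬seen) → u
Then branch requires (¬seen) → u; else branch requires ((u → seen) → ((¬((¬seen) ∨ (¬((¬u) → seen)))) → u)) ∧ ((¬(u → seen)) → ((¬seen) → u)).
Before the if: (((¬seen) ∨ (¬s)) → ((¬seen) → u)) ∧ ((¬((¬seen) ∨ (¬s))) → (((u → seen) → ((¬((¬seen) ∨ (¬((¬u) → seen)))) → u)) ∧ ((¬(u → seen)) → ((¬seen) → u))))
Before havoc seen: (s → u) ∧ u
Before assert ¬seen: (¬seen) ∧ (s → u) ∧ u
Answer: WP = (¬seen) ∧ (s → u) ∧ u


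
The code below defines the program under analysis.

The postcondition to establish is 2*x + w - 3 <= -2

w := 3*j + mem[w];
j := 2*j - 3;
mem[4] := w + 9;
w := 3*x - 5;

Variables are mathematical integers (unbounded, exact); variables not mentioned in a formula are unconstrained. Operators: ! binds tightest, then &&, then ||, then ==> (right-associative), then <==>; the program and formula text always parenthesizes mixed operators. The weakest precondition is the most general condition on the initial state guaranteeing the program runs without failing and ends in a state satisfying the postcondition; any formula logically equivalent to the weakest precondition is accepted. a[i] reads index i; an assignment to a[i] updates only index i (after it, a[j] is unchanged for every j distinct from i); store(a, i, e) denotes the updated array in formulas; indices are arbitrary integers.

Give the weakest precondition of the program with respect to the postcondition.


Working backward. After the program, the postcondition 2*x + w - 3 <= -2 must hold; in canonical form it is w + 2*x <= 1.
Before w := 3*x - 5: 5*x <= 6
Before mem[4] := w + 9: 5*x <= 6
Before j := 2*j - 3: 5*x <= 6
Before w := 3*j + mem[w]: 5*x <= 6
Answer: WP = 5*x <= 6


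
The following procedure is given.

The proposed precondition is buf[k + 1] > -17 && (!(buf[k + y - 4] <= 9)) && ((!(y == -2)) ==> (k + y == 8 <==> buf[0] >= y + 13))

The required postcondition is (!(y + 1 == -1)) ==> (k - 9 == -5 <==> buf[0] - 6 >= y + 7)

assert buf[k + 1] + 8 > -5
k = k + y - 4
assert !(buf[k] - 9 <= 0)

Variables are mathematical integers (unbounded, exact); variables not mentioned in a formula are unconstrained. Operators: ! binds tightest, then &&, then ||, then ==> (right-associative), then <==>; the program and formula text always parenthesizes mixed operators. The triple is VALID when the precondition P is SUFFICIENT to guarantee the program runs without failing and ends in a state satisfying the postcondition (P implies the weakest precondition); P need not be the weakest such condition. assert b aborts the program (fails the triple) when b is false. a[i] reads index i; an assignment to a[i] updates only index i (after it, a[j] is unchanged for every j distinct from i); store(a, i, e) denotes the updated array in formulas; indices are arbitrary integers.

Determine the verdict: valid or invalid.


Working backward. After the program, the postcondition (!(y + 1 == -1)) ==> (k - 9 == -5 <==> buf[0] - 6 >= y + 7) must hold; in canonical form it is (!(y == -2)) ==> (k == 4 <==> buf[0] >= y + 13).
Before assert !(buf[k] - 9 <= 0): (!(buf[k] <= 9)) && ((!(y == -2)) ==> (k == 4 <==> buf[0] >= y + 13))
Before k := k + y - 4: (!(buf[k + y - 4] <= 9)) && ((!(y == -2)) ==> (k + y == 8 <==> buf[0] >= y + 13))
Before assert buf[k + 1] + 8 > -5: buf[k + 1] > -13 && (!(buf[k + y - 4] <= 9)) && ((!(y == -2)) ==> (k + y == 8 <==> buf[0] >= y + 13))
The weakest precondition is buf[k + 1] > -13 && (!(buf[k + y - 4] <= 9)) && ((!(y == -2)) ==> (k + y == 8 <==> buf[0] >= y + 13)).
Check whether buf[k + 1] > -17 && (!(buf[k + y - 4] <= 9)) && ((!(y == -2)) ==> (k + y == 8 <==> buf[0] >= y + 13)) implies it.
Countermodel: at the initial state buf = {[-6] = 10, [0] = 10, [1] = -13, elsewhere 10}, k = 0, y = -2, the precondition holds but the weakest precondition fails.
Answer: invalid


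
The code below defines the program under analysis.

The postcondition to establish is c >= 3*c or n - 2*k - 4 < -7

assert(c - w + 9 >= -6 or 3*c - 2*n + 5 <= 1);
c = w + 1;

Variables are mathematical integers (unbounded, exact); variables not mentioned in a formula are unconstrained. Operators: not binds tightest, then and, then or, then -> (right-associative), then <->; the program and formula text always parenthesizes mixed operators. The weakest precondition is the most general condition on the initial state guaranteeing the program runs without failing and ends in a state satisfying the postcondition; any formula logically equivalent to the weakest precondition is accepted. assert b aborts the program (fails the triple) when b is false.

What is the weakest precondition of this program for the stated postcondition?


Working backward. After the program, the postcondition c >= 3*c or n - 2*k - 4 < -7 must hold; in canonical form it is 2*c <= 0 or n < 2*k - 3.
Before c := w + 1: 2*w <= -2 or n < 2*k - 3
Before assert c - w + 9 >= -6 or 3*c - 2*n + 5 <= 1: (c >= w - 15 or 3*c <= 2*n - 4) and (2*w <= -2 or n < 2*k - 3)
Answer: WP = (c >= w - 15 or 3*c <= 2*n - 4) and (2*w <= -2 or n < 2*k - 3)


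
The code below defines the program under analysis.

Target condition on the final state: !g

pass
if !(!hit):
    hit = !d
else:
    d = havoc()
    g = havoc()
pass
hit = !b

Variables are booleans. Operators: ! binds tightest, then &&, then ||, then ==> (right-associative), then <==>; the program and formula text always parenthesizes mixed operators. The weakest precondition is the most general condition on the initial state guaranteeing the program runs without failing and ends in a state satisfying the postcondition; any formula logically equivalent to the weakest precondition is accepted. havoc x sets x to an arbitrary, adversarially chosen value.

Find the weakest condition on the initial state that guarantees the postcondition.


Working backward. After the program, !g must hold.
Before hit := !b: !g
Before skip: !g
Then branch requires !g; else branch requires false.
Before the if: (hit ==> (!g)) && hit
Before skip: (hit ==> (!g)) && hit
Answer: WP = (hit ==> (!g)) && hit


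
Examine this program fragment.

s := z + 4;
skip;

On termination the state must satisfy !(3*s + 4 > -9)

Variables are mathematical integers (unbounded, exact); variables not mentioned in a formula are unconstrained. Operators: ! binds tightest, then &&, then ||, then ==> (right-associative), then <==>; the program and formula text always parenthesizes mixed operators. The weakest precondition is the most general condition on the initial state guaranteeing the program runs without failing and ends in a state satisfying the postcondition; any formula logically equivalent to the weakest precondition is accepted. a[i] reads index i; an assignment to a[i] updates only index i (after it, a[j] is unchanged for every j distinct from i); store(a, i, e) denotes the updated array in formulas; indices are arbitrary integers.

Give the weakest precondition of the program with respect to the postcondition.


Working backward. After the program, the postcondition !(3*s + 4 > -9) must hold; in canonical form it is !(3*s > -13).
Before skip: !(3*s > -13)
Before s := z + 4: !(3*z > -25)
Answer: WP = !(3*z > -25)


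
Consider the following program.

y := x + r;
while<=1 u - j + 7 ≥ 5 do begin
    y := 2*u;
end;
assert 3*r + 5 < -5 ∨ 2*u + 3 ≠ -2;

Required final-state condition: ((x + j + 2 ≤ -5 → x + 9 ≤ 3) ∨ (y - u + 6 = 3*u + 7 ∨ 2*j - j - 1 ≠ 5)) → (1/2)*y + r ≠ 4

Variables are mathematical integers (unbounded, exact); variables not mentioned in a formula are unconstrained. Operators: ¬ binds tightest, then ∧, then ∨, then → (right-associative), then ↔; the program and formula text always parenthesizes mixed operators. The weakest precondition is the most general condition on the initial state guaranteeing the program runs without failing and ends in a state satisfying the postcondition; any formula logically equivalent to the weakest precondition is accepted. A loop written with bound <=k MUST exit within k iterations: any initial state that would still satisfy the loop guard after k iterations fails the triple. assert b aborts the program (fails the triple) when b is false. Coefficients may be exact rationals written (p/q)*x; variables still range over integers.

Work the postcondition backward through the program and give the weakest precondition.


Working backward. After the program, the postcondition ((x + j + 2 ≤ -5 → x + 9 ≤ 3) ∨ (y - u + 6 = 3*u + 7 ∨ 2*j - j - 1 ≠ 5)) → (1/2)*y + r ≠ 4 must hold; in canonical form it is ((j + x ≤ -7 → x ≤ -6) ∨ y = 4*u + 1 ∨ j ≠ 6) → r + (1/2)*y ≠ 4.
Before assert 3*r + 5 < -5 ∨ 2*u + 3 ≠ -2: (3*r < -10 ∨ 2*u ≠ -5) ∧ (((j + x ≤ -7 → x ≤ -6) ∨ y = 4*u + 1 ∨ j ≠ 6) → r + (1/2)*y ≠ 4)
Before the loop (bound <=1), unroll the exhaustion recursion (WP_0 = exit-now case; WP_j = one more guarded iteration, up to j = 1):
  WP_0: (¬(u ≥ j - 2)) ∧ (3*r < -10 ∨ 2*u ≠ -5) ∧ (((j + x ≤ -7 → x ≤ -6) ∨ y = 4*u + 1 ∨ j ≠ 6) → r + (1/2)*y ≠ 4)
  WP_1: (u ≥ j - 2 → ((¬(u ≥ j - 2)) ∧ (3*r < -10 ∨ 2*u ≠ -5) ∧ (((j + x ≤ -7 → x ≤ -6) ∨ 2*u = -1 ∨ j ≠ 6) → r + u ≠ 4))) ∧ ((¬(u ≥ j - 2)) → ((3*r < -10 ∨ 2*u ≠ -5) ∧ (((j + x ≤ -7 → x ≤ -6) ∨ y = 4*u + 1 ∨ j ≠ 6) → r + (1/2)*y ≠ 4)))
So before the loop: (u ≥ j - 2 → ((¬(u ≥ j - 2)) ∧ (3*r < -10 ∨ 2*u ≠ -5) ∧ (((j + x ≤ -7 → x ≤ -6) ∨ 2*u = -1 ∨ j ≠ 6) → r + u ≠ 4))) ∧ ((¬(u ≥ j - 2)) → ((3*r < -10 ∨ 2*u ≠ -5) ∧ (((j + x ≤ -7 → x ≤ -6) ∨ y = 4*u + 1 ∨ j ≠ 6) → r + (1/2)*y ≠ 4)))
Before y := x + r: (u ≥ j - 2 → ((¬(u ≥ j - 2)) ∧ (3*r < -10 ∨ 2*u ≠ -5) ∧ (((j + x ≤ -7 → x ≤ -6) ∨ 2*u = -1 ∨ j ≠ 6) → r + u ≠ 4))) ∧ ((¬(u ≥ j - 2)) → ((3*r < -10 ∨ 2*u ≠ -5) ∧ (((j + x ≤ -7 → x ≤ -6) ∨ r + x = 4*u + 1 ∨ j ≠ 6) → (3/2)*r + (1/2)*x ≠ 4)))
Answer: WP = (u ≥ j - 2 → ((¬(u ≥ j - 2)) ∧ (3*r < -10 ∨ 2*u ≠ -5) ∧ (((j + x ≤ -7 → x ≤ -6) ∨ 2*u = -1 ∨ j ≠ 6) → r + u ≠ 4))) ∧ ((¬(u ≥ j - 2)) → ((3*r < -10 ∨ 2*u ≠ -5) ∧ (((j + x ≤ -7 → x ≤ -6) ∨ r + x = 4*u + 1 ∨ j ≠ 6) → (3/2)*r + (1/2)*x ≠ 4)))
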